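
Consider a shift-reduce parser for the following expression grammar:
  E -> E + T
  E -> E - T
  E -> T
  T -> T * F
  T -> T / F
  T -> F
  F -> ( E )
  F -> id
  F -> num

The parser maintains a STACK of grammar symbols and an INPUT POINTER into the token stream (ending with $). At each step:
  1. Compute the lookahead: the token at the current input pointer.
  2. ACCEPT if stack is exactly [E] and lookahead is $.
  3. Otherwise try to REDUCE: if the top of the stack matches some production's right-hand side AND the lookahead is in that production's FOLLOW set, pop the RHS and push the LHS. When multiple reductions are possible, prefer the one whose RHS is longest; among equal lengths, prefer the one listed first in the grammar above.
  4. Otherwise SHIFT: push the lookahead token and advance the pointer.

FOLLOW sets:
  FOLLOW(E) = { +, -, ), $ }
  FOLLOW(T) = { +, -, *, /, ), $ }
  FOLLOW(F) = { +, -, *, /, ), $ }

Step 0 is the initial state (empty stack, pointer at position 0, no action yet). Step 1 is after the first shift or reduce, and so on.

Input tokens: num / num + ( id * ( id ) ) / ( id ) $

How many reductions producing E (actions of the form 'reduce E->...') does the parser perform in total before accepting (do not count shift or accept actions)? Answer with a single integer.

Answer: 5

Derivation:
Step 1: shift num. Stack=[num] ptr=1 lookahead=/ remaining=[/ num + ( id * ( id ) ) / ( id ) $]
Step 2: reduce F->num. Stack=[F] ptr=1 lookahead=/ remaining=[/ num + ( id * ( id ) ) / ( id ) $]
Step 3: reduce T->F. Stack=[T] ptr=1 lookahead=/ remaining=[/ num + ( id * ( id ) ) / ( id ) $]
Step 4: shift /. Stack=[T /] ptr=2 lookahead=num remaining=[num + ( id * ( id ) ) / ( id ) $]
Step 5: shift num. Stack=[T / num] ptr=3 lookahead=+ remaining=[+ ( id * ( id ) ) / ( id ) $]
Step 6: reduce F->num. Stack=[T / F] ptr=3 lookahead=+ remaining=[+ ( id * ( id ) ) / ( id ) $]
Step 7: reduce T->T / F. Stack=[T] ptr=3 lookahead=+ remaining=[+ ( id * ( id ) ) / ( id ) $]
Step 8: reduce E->T. Stack=[E] ptr=3 lookahead=+ remaining=[+ ( id * ( id ) ) / ( id ) $]
Step 9: shift +. Stack=[E +] ptr=4 lookahead=( remaining=[( id * ( id ) ) / ( id ) $]
Step 10: shift (. Stack=[E + (] ptr=5 lookahead=id remaining=[id * ( id ) ) / ( id ) $]
Step 11: shift id. Stack=[E + ( id] ptr=6 lookahead=* remaining=[* ( id ) ) / ( id ) $]
Step 12: reduce F->id. Stack=[E + ( F] ptr=6 lookahead=* remaining=[* ( id ) ) / ( id ) $]
Step 13: reduce T->F. Stack=[E + ( T] ptr=6 lookahead=* remaining=[* ( id ) ) / ( id ) $]
Step 14: shift *. Stack=[E + ( T *] ptr=7 lookahead=( remaining=[( id ) ) / ( id ) $]
Step 15: shift (. Stack=[E + ( T * (] ptr=8 lookahead=id remaining=[id ) ) / ( id ) $]
Step 16: shift id. Stack=[E + ( T * ( id] ptr=9 lookahead=) remaining=[) ) / ( id ) $]
Step 17: reduce F->id. Stack=[E + ( T * ( F] ptr=9 lookahead=) remaining=[) ) / ( id ) $]
Step 18: reduce T->F. Stack=[E + ( T * ( T] ptr=9 lookahead=) remaining=[) ) / ( id ) $]
Step 19: reduce E->T. Stack=[E + ( T * ( E] ptr=9 lookahead=) remaining=[) ) / ( id ) $]
Step 20: shift ). Stack=[E + ( T * ( E )] ptr=10 lookahead=) remaining=[) / ( id ) $]
Step 21: reduce F->( E ). Stack=[E + ( T * F] ptr=10 lookahead=) remaining=[) / ( id ) $]
Step 22: reduce T->T * F. Stack=[E + ( T] ptr=10 lookahead=) remaining=[) / ( id ) $]
Step 23: reduce E->T. Stack=[E + ( E] ptr=10 lookahead=) remaining=[) / ( id ) $]
Step 24: shift ). Stack=[E + ( E )] ptr=11 lookahead=/ remaining=[/ ( id ) $]
Step 25: reduce F->( E ). Stack=[E + F] ptr=11 lookahead=/ remaining=[/ ( id ) $]
Step 26: reduce T->F. Stack=[E + T] ptr=11 lookahead=/ remaining=[/ ( id ) $]
Step 27: shift /. Stack=[E + T /] ptr=12 lookahead=( remaining=[( id ) $]
Step 28: shift (. Stack=[E + T / (] ptr=13 lookahead=id remaining=[id ) $]
Step 29: shift id. Stack=[E + T / ( id] ptr=14 lookahead=) remaining=[) $]
Step 30: reduce F->id. Stack=[E + T / ( F] ptr=14 lookahead=) remaining=[) $]
Step 31: reduce T->F. Stack=[E + T / ( T] ptr=14 lookahead=) remaining=[) $]
Step 32: reduce E->T. Stack=[E + T / ( E] ptr=14 lookahead=) remaining=[) $]
Step 33: shift ). Stack=[E + T / ( E )] ptr=15 lookahead=$ remaining=[$]
Step 34: reduce F->( E ). Stack=[E + T / F] ptr=15 lookahead=$ remaining=[$]
Step 35: reduce T->T / F. Stack=[E + T] ptr=15 lookahead=$ remaining=[$]
Step 36: reduce E->E + T. Stack=[E] ptr=15 lookahead=$ remaining=[$]
Step 37: accept. Stack=[E] ptr=15 lookahead=$ remaining=[$]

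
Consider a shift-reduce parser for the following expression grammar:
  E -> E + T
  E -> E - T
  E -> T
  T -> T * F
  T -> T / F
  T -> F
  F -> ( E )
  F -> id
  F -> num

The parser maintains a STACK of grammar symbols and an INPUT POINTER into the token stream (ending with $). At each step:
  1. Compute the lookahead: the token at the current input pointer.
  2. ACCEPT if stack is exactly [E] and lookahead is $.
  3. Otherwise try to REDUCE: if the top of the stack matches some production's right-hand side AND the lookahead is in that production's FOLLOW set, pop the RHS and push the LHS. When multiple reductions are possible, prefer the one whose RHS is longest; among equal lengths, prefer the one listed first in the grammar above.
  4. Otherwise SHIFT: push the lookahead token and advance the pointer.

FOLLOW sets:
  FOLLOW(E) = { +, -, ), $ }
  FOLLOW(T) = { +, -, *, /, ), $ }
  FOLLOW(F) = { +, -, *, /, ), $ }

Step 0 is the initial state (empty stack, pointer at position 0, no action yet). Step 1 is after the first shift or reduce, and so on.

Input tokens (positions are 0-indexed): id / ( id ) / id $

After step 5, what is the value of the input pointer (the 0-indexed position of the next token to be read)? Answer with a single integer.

Answer: 3

Derivation:
Step 1: shift id. Stack=[id] ptr=1 lookahead=/ remaining=[/ ( id ) / id $]
Step 2: reduce F->id. Stack=[F] ptr=1 lookahead=/ remaining=[/ ( id ) / id $]
Step 3: reduce T->F. Stack=[T] ptr=1 lookahead=/ remaining=[/ ( id ) / id $]
Step 4: shift /. Stack=[T /] ptr=2 lookahead=( remaining=[( id ) / id $]
Step 5: shift (. Stack=[T / (] ptr=3 lookahead=id remaining=[id ) / id $]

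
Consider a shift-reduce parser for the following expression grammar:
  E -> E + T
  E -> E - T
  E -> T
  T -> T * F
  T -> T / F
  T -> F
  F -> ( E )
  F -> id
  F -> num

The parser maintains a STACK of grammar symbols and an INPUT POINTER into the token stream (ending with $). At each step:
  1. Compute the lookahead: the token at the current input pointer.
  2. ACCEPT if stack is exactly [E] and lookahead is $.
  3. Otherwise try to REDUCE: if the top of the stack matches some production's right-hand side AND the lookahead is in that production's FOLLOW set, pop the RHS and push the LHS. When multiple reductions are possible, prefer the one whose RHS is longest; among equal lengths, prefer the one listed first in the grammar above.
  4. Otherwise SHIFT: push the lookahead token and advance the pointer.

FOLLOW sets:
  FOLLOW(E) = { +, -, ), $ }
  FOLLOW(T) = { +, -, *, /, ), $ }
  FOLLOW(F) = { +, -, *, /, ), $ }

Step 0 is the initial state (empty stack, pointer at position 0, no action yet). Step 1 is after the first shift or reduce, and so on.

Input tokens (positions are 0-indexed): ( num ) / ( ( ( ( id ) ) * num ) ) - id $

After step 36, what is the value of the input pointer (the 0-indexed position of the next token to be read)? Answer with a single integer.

Answer: 15

Derivation:
Step 1: shift (. Stack=[(] ptr=1 lookahead=num remaining=[num ) / ( ( ( ( id ) ) * num ) ) - id $]
Step 2: shift num. Stack=[( num] ptr=2 lookahead=) remaining=[) / ( ( ( ( id ) ) * num ) ) - id $]
Step 3: reduce F->num. Stack=[( F] ptr=2 lookahead=) remaining=[) / ( ( ( ( id ) ) * num ) ) - id $]
Step 4: reduce T->F. Stack=[( T] ptr=2 lookahead=) remaining=[) / ( ( ( ( id ) ) * num ) ) - id $]
Step 5: reduce E->T. Stack=[( E] ptr=2 lookahead=) remaining=[) / ( ( ( ( id ) ) * num ) ) - id $]
Step 6: shift ). Stack=[( E )] ptr=3 lookahead=/ remaining=[/ ( ( ( ( id ) ) * num ) ) - id $]
Step 7: reduce F->( E ). Stack=[F] ptr=3 lookahead=/ remaining=[/ ( ( ( ( id ) ) * num ) ) - id $]
Step 8: reduce T->F. Stack=[T] ptr=3 lookahead=/ remaining=[/ ( ( ( ( id ) ) * num ) ) - id $]
Step 9: shift /. Stack=[T /] ptr=4 lookahead=( remaining=[( ( ( ( id ) ) * num ) ) - id $]
Step 10: shift (. Stack=[T / (] ptr=5 lookahead=( remaining=[( ( ( id ) ) * num ) ) - id $]
Step 11: shift (. Stack=[T / ( (] ptr=6 lookahead=( remaining=[( ( id ) ) * num ) ) - id $]
Step 12: shift (. Stack=[T / ( ( (] ptr=7 lookahead=( remaining=[( id ) ) * num ) ) - id $]
Step 13: shift (. Stack=[T / ( ( ( (] ptr=8 lookahead=id remaining=[id ) ) * num ) ) - id $]
Step 14: shift id. Stack=[T / ( ( ( ( id] ptr=9 lookahead=) remaining=[) ) * num ) ) - id $]
Step 15: reduce F->id. Stack=[T / ( ( ( ( F] ptr=9 lookahead=) remaining=[) ) * num ) ) - id $]
Step 16: reduce T->F. Stack=[T / ( ( ( ( T] ptr=9 lookahead=) remaining=[) ) * num ) ) - id $]
Step 17: reduce E->T. Stack=[T / ( ( ( ( E] ptr=9 lookahead=) remaining=[) ) * num ) ) - id $]
Step 18: shift ). Stack=[T / ( ( ( ( E )] ptr=10 lookahead=) remaining=[) * num ) ) - id $]
Step 19: reduce F->( E ). Stack=[T / ( ( ( F] ptr=10 lookahead=) remaining=[) * num ) ) - id $]
Step 20: reduce T->F. Stack=[T / ( ( ( T] ptr=10 lookahead=) remaining=[) * num ) ) - id $]
Step 21: reduce E->T. Stack=[T / ( ( ( E] ptr=10 lookahead=) remaining=[) * num ) ) - id $]
Step 22: shift ). Stack=[T / ( ( ( E )] ptr=11 lookahead=* remaining=[* num ) ) - id $]
Step 23: reduce F->( E ). Stack=[T / ( ( F] ptr=11 lookahead=* remaining=[* num ) ) - id $]
Step 24: reduce T->F. Stack=[T / ( ( T] ptr=11 lookahead=* remaining=[* num ) ) - id $]
Step 25: shift *. Stack=[T / ( ( T *] ptr=12 lookahead=num remaining=[num ) ) - id $]
Step 26: shift num. Stack=[T / ( ( T * num] ptr=13 lookahead=) remaining=[) ) - id $]
Step 27: reduce F->num. Stack=[T / ( ( T * F] ptr=13 lookahead=) remaining=[) ) - id $]
Step 28: reduce T->T * F. Stack=[T / ( ( T] ptr=13 lookahead=) remaining=[) ) - id $]
Step 29: reduce E->T. Stack=[T / ( ( E] ptr=13 lookahead=) remaining=[) ) - id $]
Step 30: shift ). Stack=[T / ( ( E )] ptr=14 lookahead=) remaining=[) - id $]
Step 31: reduce F->( E ). Stack=[T / ( F] ptr=14 lookahead=) remaining=[) - id $]
Step 32: reduce T->F. Stack=[T / ( T] ptr=14 lookahead=) remaining=[) - id $]
Step 33: reduce E->T. Stack=[T / ( E] ptr=14 lookahead=) remaining=[) - id $]
Step 34: shift ). Stack=[T / ( E )] ptr=15 lookahead=- remaining=[- id $]
Step 35: reduce F->( E ). Stack=[T / F] ptr=15 lookahead=- remaining=[- id $]
Step 36: reduce T->T / F. Stack=[T] ptr=15 lookahead=- remaining=[- id $]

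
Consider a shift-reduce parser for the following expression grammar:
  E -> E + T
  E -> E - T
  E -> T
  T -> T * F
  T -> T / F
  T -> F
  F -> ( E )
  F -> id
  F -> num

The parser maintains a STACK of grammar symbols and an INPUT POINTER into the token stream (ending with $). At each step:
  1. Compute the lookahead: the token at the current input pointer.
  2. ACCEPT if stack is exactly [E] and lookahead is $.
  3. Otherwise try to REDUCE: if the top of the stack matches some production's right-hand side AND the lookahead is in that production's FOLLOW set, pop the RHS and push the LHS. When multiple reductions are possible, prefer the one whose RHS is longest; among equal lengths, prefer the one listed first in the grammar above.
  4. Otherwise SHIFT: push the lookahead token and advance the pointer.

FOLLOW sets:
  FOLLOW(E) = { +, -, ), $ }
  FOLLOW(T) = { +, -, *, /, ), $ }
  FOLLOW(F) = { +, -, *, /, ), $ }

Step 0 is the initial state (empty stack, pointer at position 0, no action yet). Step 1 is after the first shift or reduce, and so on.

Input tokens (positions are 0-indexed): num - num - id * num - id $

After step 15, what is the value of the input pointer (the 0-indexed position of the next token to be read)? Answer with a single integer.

Answer: 7

Derivation:
Step 1: shift num. Stack=[num] ptr=1 lookahead=- remaining=[- num - id * num - id $]
Step 2: reduce F->num. Stack=[F] ptr=1 lookahead=- remaining=[- num - id * num - id $]
Step 3: reduce T->F. Stack=[T] ptr=1 lookahead=- remaining=[- num - id * num - id $]
Step 4: reduce E->T. Stack=[E] ptr=1 lookahead=- remaining=[- num - id * num - id $]
Step 5: shift -. Stack=[E -] ptr=2 lookahead=num remaining=[num - id * num - id $]
Step 6: shift num. Stack=[E - num] ptr=3 lookahead=- remaining=[- id * num - id $]
Step 7: reduce F->num. Stack=[E - F] ptr=3 lookahead=- remaining=[- id * num - id $]
Step 8: reduce T->F. Stack=[E - T] ptr=3 lookahead=- remaining=[- id * num - id $]
Step 9: reduce E->E - T. Stack=[E] ptr=3 lookahead=- remaining=[- id * num - id $]
Step 10: shift -. Stack=[E -] ptr=4 lookahead=id remaining=[id * num - id $]
Step 11: shift id. Stack=[E - id] ptr=5 lookahead=* remaining=[* num - id $]
Step 12: reduce F->id. Stack=[E - F] ptr=5 lookahead=* remaining=[* num - id $]
Step 13: reduce T->F. Stack=[E - T] ptr=5 lookahead=* remaining=[* num - id $]
Step 14: shift *. Stack=[E - T *] ptr=6 lookahead=num remaining=[num - id $]
Step 15: shift num. Stack=[E - T * num] ptr=7 lookahead=- remaining=[- id $]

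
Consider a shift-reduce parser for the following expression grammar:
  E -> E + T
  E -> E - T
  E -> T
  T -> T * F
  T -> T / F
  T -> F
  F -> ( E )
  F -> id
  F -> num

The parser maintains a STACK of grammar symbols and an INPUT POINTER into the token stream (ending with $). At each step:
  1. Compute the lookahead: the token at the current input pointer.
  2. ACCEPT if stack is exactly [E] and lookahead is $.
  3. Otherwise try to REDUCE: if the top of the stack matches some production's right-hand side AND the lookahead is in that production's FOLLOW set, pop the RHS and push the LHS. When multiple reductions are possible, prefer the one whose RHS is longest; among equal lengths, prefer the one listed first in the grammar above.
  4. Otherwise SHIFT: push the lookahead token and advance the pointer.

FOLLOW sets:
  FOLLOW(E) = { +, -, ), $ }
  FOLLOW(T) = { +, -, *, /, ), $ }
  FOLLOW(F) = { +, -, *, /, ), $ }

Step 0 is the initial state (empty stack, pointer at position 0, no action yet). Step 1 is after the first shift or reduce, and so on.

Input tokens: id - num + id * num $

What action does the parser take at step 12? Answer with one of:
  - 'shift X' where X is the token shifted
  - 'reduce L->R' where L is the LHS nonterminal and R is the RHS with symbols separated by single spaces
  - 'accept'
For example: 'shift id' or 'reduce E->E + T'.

Step 1: shift id. Stack=[id] ptr=1 lookahead=- remaining=[- num + id * num $]
Step 2: reduce F->id. Stack=[F] ptr=1 lookahead=- remaining=[- num + id * num $]
Step 3: reduce T->F. Stack=[T] ptr=1 lookahead=- remaining=[- num + id * num $]
Step 4: reduce E->T. Stack=[E] ptr=1 lookahead=- remaining=[- num + id * num $]
Step 5: shift -. Stack=[E -] ptr=2 lookahead=num remaining=[num + id * num $]
Step 6: shift num. Stack=[E - num] ptr=3 lookahead=+ remaining=[+ id * num $]
Step 7: reduce F->num. Stack=[E - F] ptr=3 lookahead=+ remaining=[+ id * num $]
Step 8: reduce T->F. Stack=[E - T] ptr=3 lookahead=+ remaining=[+ id * num $]
Step 9: reduce E->E - T. Stack=[E] ptr=3 lookahead=+ remaining=[+ id * num $]
Step 10: shift +. Stack=[E +] ptr=4 lookahead=id remaining=[id * num $]
Step 11: shift id. Stack=[E + id] ptr=5 lookahead=* remaining=[* num $]
Step 12: reduce F->id. Stack=[E + F] ptr=5 lookahead=* remaining=[* num $]

Answer: reduce F->id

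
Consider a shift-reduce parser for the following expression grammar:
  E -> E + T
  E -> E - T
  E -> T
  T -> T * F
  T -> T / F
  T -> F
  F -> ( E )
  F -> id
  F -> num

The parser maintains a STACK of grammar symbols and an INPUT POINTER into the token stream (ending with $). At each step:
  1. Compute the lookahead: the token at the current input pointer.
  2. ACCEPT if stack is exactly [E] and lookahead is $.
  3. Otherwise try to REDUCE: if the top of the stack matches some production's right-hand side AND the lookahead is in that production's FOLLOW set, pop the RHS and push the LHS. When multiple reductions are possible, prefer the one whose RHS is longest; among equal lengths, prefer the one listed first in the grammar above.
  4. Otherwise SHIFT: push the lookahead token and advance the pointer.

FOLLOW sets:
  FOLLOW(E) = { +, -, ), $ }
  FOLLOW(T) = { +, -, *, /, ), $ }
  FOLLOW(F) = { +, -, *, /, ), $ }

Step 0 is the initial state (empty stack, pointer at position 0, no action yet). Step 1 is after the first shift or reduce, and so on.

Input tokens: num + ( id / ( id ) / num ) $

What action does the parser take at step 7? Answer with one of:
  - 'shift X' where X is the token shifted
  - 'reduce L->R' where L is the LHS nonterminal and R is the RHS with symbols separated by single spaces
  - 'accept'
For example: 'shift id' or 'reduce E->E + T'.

Answer: shift id

Derivation:
Step 1: shift num. Stack=[num] ptr=1 lookahead=+ remaining=[+ ( id / ( id ) / num ) $]
Step 2: reduce F->num. Stack=[F] ptr=1 lookahead=+ remaining=[+ ( id / ( id ) / num ) $]
Step 3: reduce T->F. Stack=[T] ptr=1 lookahead=+ remaining=[+ ( id / ( id ) / num ) $]
Step 4: reduce E->T. Stack=[E] ptr=1 lookahead=+ remaining=[+ ( id / ( id ) / num ) $]
Step 5: shift +. Stack=[E +] ptr=2 lookahead=( remaining=[( id / ( id ) / num ) $]
Step 6: shift (. Stack=[E + (] ptr=3 lookahead=id remaining=[id / ( id ) / num ) $]
Step 7: shift id. Stack=[E + ( id] ptr=4 lookahead=/ remaining=[/ ( id ) / num ) $]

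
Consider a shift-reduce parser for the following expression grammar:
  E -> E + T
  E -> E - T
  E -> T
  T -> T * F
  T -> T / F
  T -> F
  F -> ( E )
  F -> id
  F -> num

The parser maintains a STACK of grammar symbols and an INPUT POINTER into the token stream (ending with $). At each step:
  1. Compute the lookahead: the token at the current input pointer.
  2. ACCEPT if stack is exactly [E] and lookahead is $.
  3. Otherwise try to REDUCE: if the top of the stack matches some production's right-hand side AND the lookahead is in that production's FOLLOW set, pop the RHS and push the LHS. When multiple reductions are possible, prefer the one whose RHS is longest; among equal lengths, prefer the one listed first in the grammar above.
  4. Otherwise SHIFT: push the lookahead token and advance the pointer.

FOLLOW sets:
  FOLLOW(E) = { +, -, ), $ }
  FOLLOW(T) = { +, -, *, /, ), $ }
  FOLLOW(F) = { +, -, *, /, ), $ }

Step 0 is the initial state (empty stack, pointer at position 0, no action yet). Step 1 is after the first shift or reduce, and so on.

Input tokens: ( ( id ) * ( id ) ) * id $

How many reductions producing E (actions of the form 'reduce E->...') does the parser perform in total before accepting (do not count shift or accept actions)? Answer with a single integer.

Step 1: shift (. Stack=[(] ptr=1 lookahead=( remaining=[( id ) * ( id ) ) * id $]
Step 2: shift (. Stack=[( (] ptr=2 lookahead=id remaining=[id ) * ( id ) ) * id $]
Step 3: shift id. Stack=[( ( id] ptr=3 lookahead=) remaining=[) * ( id ) ) * id $]
Step 4: reduce F->id. Stack=[( ( F] ptr=3 lookahead=) remaining=[) * ( id ) ) * id $]
Step 5: reduce T->F. Stack=[( ( T] ptr=3 lookahead=) remaining=[) * ( id ) ) * id $]
Step 6: reduce E->T. Stack=[( ( E] ptr=3 lookahead=) remaining=[) * ( id ) ) * id $]
Step 7: shift ). Stack=[( ( E )] ptr=4 lookahead=* remaining=[* ( id ) ) * id $]
Step 8: reduce F->( E ). Stack=[( F] ptr=4 lookahead=* remaining=[* ( id ) ) * id $]
Step 9: reduce T->F. Stack=[( T] ptr=4 lookahead=* remaining=[* ( id ) ) * id $]
Step 10: shift *. Stack=[( T *] ptr=5 lookahead=( remaining=[( id ) ) * id $]
Step 11: shift (. Stack=[( T * (] ptr=6 lookahead=id remaining=[id ) ) * id $]
Step 12: shift id. Stack=[( T * ( id] ptr=7 lookahead=) remaining=[) ) * id $]
Step 13: reduce F->id. Stack=[( T * ( F] ptr=7 lookahead=) remaining=[) ) * id $]
Step 14: reduce T->F. Stack=[( T * ( T] ptr=7 lookahead=) remaining=[) ) * id $]
Step 15: reduce E->T. Stack=[( T * ( E] ptr=7 lookahead=) remaining=[) ) * id $]
Step 16: shift ). Stack=[( T * ( E )] ptr=8 lookahead=) remaining=[) * id $]
Step 17: reduce F->( E ). Stack=[( T * F] ptr=8 lookahead=) remaining=[) * id $]
Step 18: reduce T->T * F. Stack=[( T] ptr=8 lookahead=) remaining=[) * id $]
Step 19: reduce E->T. Stack=[( E] ptr=8 lookahead=) remaining=[) * id $]
Step 20: shift ). Stack=[( E )] ptr=9 lookahead=* remaining=[* id $]
Step 21: reduce F->( E ). Stack=[F] ptr=9 lookahead=* remaining=[* id $]
Step 22: reduce T->F. Stack=[T] ptr=9 lookahead=* remaining=[* id $]
Step 23: shift *. Stack=[T *] ptr=10 lookahead=id remaining=[id $]
Step 24: shift id. Stack=[T * id] ptr=11 lookahead=$ remaining=[$]
Step 25: reduce F->id. Stack=[T * F] ptr=11 lookahead=$ remaining=[$]
Step 26: reduce T->T * F. Stack=[T] ptr=11 lookahead=$ remaining=[$]
Step 27: reduce E->T. Stack=[E] ptr=11 lookahead=$ remaining=[$]
Step 28: accept. Stack=[E] ptr=11 lookahead=$ remaining=[$]

Answer: 4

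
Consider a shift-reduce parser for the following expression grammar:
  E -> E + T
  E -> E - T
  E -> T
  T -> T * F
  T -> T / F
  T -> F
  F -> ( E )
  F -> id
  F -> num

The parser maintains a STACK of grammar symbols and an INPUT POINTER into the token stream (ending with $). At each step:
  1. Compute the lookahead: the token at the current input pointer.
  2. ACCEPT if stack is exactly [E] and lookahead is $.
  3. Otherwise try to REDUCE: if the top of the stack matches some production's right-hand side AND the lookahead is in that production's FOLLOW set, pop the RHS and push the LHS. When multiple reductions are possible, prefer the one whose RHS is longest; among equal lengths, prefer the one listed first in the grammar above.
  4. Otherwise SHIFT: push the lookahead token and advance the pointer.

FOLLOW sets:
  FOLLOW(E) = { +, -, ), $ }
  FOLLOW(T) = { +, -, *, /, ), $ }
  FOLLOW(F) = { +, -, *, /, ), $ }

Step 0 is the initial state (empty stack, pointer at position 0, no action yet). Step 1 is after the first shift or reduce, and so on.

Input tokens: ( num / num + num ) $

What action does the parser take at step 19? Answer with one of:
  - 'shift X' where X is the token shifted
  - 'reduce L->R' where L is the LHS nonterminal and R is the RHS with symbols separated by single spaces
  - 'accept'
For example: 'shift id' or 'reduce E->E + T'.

Step 1: shift (. Stack=[(] ptr=1 lookahead=num remaining=[num / num + num ) $]
Step 2: shift num. Stack=[( num] ptr=2 lookahead=/ remaining=[/ num + num ) $]
Step 3: reduce F->num. Stack=[( F] ptr=2 lookahead=/ remaining=[/ num + num ) $]
Step 4: reduce T->F. Stack=[( T] ptr=2 lookahead=/ remaining=[/ num + num ) $]
Step 5: shift /. Stack=[( T /] ptr=3 lookahead=num remaining=[num + num ) $]
Step 6: shift num. Stack=[( T / num] ptr=4 lookahead=+ remaining=[+ num ) $]
Step 7: reduce F->num. Stack=[( T / F] ptr=4 lookahead=+ remaining=[+ num ) $]
Step 8: reduce T->T / F. Stack=[( T] ptr=4 lookahead=+ remaining=[+ num ) $]
Step 9: reduce E->T. Stack=[( E] ptr=4 lookahead=+ remaining=[+ num ) $]
Step 10: shift +. Stack=[( E +] ptr=5 lookahead=num remaining=[num ) $]
Step 11: shift num. Stack=[( E + num] ptr=6 lookahead=) remaining=[) $]
Step 12: reduce F->num. Stack=[( E + F] ptr=6 lookahead=) remaining=[) $]
Step 13: reduce T->F. Stack=[( E + T] ptr=6 lookahead=) remaining=[) $]
Step 14: reduce E->E + T. Stack=[( E] ptr=6 lookahead=) remaining=[) $]
Step 15: shift ). Stack=[( E )] ptr=7 lookahead=$ remaining=[$]
Step 16: reduce F->( E ). Stack=[F] ptr=7 lookahead=$ remaining=[$]
Step 17: reduce T->F. Stack=[T] ptr=7 lookahead=$ remaining=[$]
Step 18: reduce E->T. Stack=[E] ptr=7 lookahead=$ remaining=[$]
Step 19: accept. Stack=[E] ptr=7 lookahead=$ remaining=[$]

Answer: accept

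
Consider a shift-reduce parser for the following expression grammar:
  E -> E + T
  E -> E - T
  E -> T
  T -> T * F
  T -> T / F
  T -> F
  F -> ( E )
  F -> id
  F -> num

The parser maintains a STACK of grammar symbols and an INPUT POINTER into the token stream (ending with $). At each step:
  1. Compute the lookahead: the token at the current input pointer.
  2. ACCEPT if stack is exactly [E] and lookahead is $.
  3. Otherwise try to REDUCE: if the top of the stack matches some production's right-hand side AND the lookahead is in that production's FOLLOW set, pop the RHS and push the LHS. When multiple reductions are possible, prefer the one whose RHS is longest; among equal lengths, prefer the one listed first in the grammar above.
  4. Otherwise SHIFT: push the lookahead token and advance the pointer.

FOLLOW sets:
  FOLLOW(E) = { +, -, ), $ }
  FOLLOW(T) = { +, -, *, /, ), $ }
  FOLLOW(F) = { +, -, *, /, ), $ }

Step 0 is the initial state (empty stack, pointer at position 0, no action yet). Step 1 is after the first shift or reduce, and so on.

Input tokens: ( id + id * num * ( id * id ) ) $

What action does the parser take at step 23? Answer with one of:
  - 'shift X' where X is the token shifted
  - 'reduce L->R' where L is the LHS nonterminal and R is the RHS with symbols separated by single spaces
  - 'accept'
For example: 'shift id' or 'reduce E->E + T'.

Step 1: shift (. Stack=[(] ptr=1 lookahead=id remaining=[id + id * num * ( id * id ) ) $]
Step 2: shift id. Stack=[( id] ptr=2 lookahead=+ remaining=[+ id * num * ( id * id ) ) $]
Step 3: reduce F->id. Stack=[( F] ptr=2 lookahead=+ remaining=[+ id * num * ( id * id ) ) $]
Step 4: reduce T->F. Stack=[( T] ptr=2 lookahead=+ remaining=[+ id * num * ( id * id ) ) $]
Step 5: reduce E->T. Stack=[( E] ptr=2 lookahead=+ remaining=[+ id * num * ( id * id ) ) $]
Step 6: shift +. Stack=[( E +] ptr=3 lookahead=id remaining=[id * num * ( id * id ) ) $]
Step 7: shift id. Stack=[( E + id] ptr=4 lookahead=* remaining=[* num * ( id * id ) ) $]
Step 8: reduce F->id. Stack=[( E + F] ptr=4 lookahead=* remaining=[* num * ( id * id ) ) $]
Step 9: reduce T->F. Stack=[( E + T] ptr=4 lookahead=* remaining=[* num * ( id * id ) ) $]
Step 10: shift *. Stack=[( E + T *] ptr=5 lookahead=num remaining=[num * ( id * id ) ) $]
Step 11: shift num. Stack=[( E + T * num] ptr=6 lookahead=* remaining=[* ( id * id ) ) $]
Step 12: reduce F->num. Stack=[( E + T * F] ptr=6 lookahead=* remaining=[* ( id * id ) ) $]
Step 13: reduce T->T * F. Stack=[( E + T] ptr=6 lookahead=* remaining=[* ( id * id ) ) $]
Step 14: shift *. Stack=[( E + T *] ptr=7 lookahead=( remaining=[( id * id ) ) $]
Step 15: shift (. Stack=[( E + T * (] ptr=8 lookahead=id remaining=[id * id ) ) $]
Step 16: shift id. Stack=[( E + T * ( id] ptr=9 lookahead=* remaining=[* id ) ) $]
Step 17: reduce F->id. Stack=[( E + T * ( F] ptr=9 lookahead=* remaining=[* id ) ) $]
Step 18: reduce T->F. Stack=[( E + T * ( T] ptr=9 lookahead=* remaining=[* id ) ) $]
Step 19: shift *. Stack=[( E + T * ( T *] ptr=10 lookahead=id remaining=[id ) ) $]
Step 20: shift id. Stack=[( E + T * ( T * id] ptr=11 lookahead=) remaining=[) ) $]
Step 21: reduce F->id. Stack=[( E + T * ( T * F] ptr=11 lookahead=) remaining=[) ) $]
Step 22: reduce T->T * F. Stack=[( E + T * ( T] ptr=11 lookahead=) remaining=[) ) $]
Step 23: reduce E->T. Stack=[( E + T * ( E] ptr=11 lookahead=) remaining=[) ) $]

Answer: reduce E->T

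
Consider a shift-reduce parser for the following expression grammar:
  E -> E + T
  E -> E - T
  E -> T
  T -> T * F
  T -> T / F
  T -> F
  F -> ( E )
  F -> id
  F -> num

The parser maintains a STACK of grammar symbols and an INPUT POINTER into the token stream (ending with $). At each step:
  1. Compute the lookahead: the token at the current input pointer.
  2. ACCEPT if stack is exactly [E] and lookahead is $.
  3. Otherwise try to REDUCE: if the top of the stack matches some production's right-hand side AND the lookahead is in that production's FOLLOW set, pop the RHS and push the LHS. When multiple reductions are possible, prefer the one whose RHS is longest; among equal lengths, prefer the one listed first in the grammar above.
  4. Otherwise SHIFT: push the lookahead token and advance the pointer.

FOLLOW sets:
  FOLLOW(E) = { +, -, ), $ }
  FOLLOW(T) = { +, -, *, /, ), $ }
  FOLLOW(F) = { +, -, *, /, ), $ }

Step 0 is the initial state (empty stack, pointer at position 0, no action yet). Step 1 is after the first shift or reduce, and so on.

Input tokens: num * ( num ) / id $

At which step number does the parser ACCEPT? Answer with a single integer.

Step 1: shift num. Stack=[num] ptr=1 lookahead=* remaining=[* ( num ) / id $]
Step 2: reduce F->num. Stack=[F] ptr=1 lookahead=* remaining=[* ( num ) / id $]
Step 3: reduce T->F. Stack=[T] ptr=1 lookahead=* remaining=[* ( num ) / id $]
Step 4: shift *. Stack=[T *] ptr=2 lookahead=( remaining=[( num ) / id $]
Step 5: shift (. Stack=[T * (] ptr=3 lookahead=num remaining=[num ) / id $]
Step 6: shift num. Stack=[T * ( num] ptr=4 lookahead=) remaining=[) / id $]
Step 7: reduce F->num. Stack=[T * ( F] ptr=4 lookahead=) remaining=[) / id $]
Step 8: reduce T->F. Stack=[T * ( T] ptr=4 lookahead=) remaining=[) / id $]
Step 9: reduce E->T. Stack=[T * ( E] ptr=4 lookahead=) remaining=[) / id $]
Step 10: shift ). Stack=[T * ( E )] ptr=5 lookahead=/ remaining=[/ id $]
Step 11: reduce F->( E ). Stack=[T * F] ptr=5 lookahead=/ remaining=[/ id $]
Step 12: reduce T->T * F. Stack=[T] ptr=5 lookahead=/ remaining=[/ id $]
Step 13: shift /. Stack=[T /] ptr=6 lookahead=id remaining=[id $]
Step 14: shift id. Stack=[T / id] ptr=7 lookahead=$ remaining=[$]
Step 15: reduce F->id. Stack=[T / F] ptr=7 lookahead=$ remaining=[$]
Step 16: reduce T->T / F. Stack=[T] ptr=7 lookahead=$ remaining=[$]
Step 17: reduce E->T. Stack=[E] ptr=7 lookahead=$ remaining=[$]
Step 18: accept. Stack=[E] ptr=7 lookahead=$ remaining=[$]

Answer: 18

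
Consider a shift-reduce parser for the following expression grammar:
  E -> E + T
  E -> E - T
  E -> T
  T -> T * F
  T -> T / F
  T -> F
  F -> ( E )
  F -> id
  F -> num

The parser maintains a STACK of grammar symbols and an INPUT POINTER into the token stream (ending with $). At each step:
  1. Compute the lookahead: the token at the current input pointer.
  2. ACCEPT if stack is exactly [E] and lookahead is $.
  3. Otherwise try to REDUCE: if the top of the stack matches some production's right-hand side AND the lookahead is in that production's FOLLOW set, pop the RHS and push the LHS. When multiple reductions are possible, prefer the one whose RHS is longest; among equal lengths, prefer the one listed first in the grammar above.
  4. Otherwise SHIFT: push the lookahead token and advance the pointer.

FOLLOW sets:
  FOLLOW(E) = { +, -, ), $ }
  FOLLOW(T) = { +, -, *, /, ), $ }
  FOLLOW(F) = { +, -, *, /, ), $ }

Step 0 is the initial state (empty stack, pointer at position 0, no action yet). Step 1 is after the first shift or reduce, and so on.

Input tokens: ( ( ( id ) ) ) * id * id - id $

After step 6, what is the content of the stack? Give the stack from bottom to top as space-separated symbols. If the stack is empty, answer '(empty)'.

Step 1: shift (. Stack=[(] ptr=1 lookahead=( remaining=[( ( id ) ) ) * id * id - id $]
Step 2: shift (. Stack=[( (] ptr=2 lookahead=( remaining=[( id ) ) ) * id * id - id $]
Step 3: shift (. Stack=[( ( (] ptr=3 lookahead=id remaining=[id ) ) ) * id * id - id $]
Step 4: shift id. Stack=[( ( ( id] ptr=4 lookahead=) remaining=[) ) ) * id * id - id $]
Step 5: reduce F->id. Stack=[( ( ( F] ptr=4 lookahead=) remaining=[) ) ) * id * id - id $]
Step 6: reduce T->F. Stack=[( ( ( T] ptr=4 lookahead=) remaining=[) ) ) * id * id - id $]

Answer: ( ( ( T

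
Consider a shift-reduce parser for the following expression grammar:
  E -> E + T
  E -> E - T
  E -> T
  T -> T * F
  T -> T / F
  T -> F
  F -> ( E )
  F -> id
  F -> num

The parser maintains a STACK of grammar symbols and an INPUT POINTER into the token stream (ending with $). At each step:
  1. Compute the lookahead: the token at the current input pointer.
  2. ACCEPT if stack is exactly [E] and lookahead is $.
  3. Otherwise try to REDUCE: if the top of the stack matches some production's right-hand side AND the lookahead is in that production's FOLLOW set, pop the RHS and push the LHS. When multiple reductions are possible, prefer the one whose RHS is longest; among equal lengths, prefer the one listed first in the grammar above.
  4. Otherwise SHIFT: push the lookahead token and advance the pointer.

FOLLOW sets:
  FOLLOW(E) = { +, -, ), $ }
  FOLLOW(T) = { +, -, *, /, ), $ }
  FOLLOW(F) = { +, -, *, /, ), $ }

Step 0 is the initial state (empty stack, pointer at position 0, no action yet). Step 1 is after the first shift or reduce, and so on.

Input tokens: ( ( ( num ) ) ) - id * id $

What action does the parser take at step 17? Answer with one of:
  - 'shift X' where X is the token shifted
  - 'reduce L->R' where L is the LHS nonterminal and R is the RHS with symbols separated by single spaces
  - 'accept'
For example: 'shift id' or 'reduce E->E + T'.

Step 1: shift (. Stack=[(] ptr=1 lookahead=( remaining=[( ( num ) ) ) - id * id $]
Step 2: shift (. Stack=[( (] ptr=2 lookahead=( remaining=[( num ) ) ) - id * id $]
Step 3: shift (. Stack=[( ( (] ptr=3 lookahead=num remaining=[num ) ) ) - id * id $]
Step 4: shift num. Stack=[( ( ( num] ptr=4 lookahead=) remaining=[) ) ) - id * id $]
Step 5: reduce F->num. Stack=[( ( ( F] ptr=4 lookahead=) remaining=[) ) ) - id * id $]
Step 6: reduce T->F. Stack=[( ( ( T] ptr=4 lookahead=) remaining=[) ) ) - id * id $]
Step 7: reduce E->T. Stack=[( ( ( E] ptr=4 lookahead=) remaining=[) ) ) - id * id $]
Step 8: shift ). Stack=[( ( ( E )] ptr=5 lookahead=) remaining=[) ) - id * id $]
Step 9: reduce F->( E ). Stack=[( ( F] ptr=5 lookahead=) remaining=[) ) - id * id $]
Step 10: reduce T->F. Stack=[( ( T] ptr=5 lookahead=) remaining=[) ) - id * id $]
Step 11: reduce E->T. Stack=[( ( E] ptr=5 lookahead=) remaining=[) ) - id * id $]
Step 12: shift ). Stack=[( ( E )] ptr=6 lookahead=) remaining=[) - id * id $]
Step 13: reduce F->( E ). Stack=[( F] ptr=6 lookahead=) remaining=[) - id * id $]
Step 14: reduce T->F. Stack=[( T] ptr=6 lookahead=) remaining=[) - id * id $]
Step 15: reduce E->T. Stack=[( E] ptr=6 lookahead=) remaining=[) - id * id $]
Step 16: shift ). Stack=[( E )] ptr=7 lookahead=- remaining=[- id * id $]
Step 17: reduce F->( E ). Stack=[F] ptr=7 lookahead=- remaining=[- id * id $]

Answer: reduce F->( E )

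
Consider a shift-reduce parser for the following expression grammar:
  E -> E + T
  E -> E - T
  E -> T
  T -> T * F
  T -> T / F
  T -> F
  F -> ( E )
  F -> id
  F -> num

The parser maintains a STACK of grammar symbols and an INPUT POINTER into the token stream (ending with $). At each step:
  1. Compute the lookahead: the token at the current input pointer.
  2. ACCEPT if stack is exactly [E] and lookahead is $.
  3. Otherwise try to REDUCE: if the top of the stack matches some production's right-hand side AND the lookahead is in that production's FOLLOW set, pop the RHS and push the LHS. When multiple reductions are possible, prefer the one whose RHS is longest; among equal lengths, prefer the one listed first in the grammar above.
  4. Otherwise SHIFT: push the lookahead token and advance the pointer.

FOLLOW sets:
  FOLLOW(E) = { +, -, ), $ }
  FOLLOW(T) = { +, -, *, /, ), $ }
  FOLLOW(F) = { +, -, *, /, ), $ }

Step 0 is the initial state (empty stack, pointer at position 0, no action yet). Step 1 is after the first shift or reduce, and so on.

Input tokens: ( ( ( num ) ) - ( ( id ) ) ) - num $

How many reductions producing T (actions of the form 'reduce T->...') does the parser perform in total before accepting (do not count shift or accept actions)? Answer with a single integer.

Answer: 8

Derivation:
Step 1: shift (. Stack=[(] ptr=1 lookahead=( remaining=[( ( num ) ) - ( ( id ) ) ) - num $]
Step 2: shift (. Stack=[( (] ptr=2 lookahead=( remaining=[( num ) ) - ( ( id ) ) ) - num $]
Step 3: shift (. Stack=[( ( (] ptr=3 lookahead=num remaining=[num ) ) - ( ( id ) ) ) - num $]
Step 4: shift num. Stack=[( ( ( num] ptr=4 lookahead=) remaining=[) ) - ( ( id ) ) ) - num $]
Step 5: reduce F->num. Stack=[( ( ( F] ptr=4 lookahead=) remaining=[) ) - ( ( id ) ) ) - num $]
Step 6: reduce T->F. Stack=[( ( ( T] ptr=4 lookahead=) remaining=[) ) - ( ( id ) ) ) - num $]
Step 7: reduce E->T. Stack=[( ( ( E] ptr=4 lookahead=) remaining=[) ) - ( ( id ) ) ) - num $]
Step 8: shift ). Stack=[( ( ( E )] ptr=5 lookahead=) remaining=[) - ( ( id ) ) ) - num $]
Step 9: reduce F->( E ). Stack=[( ( F] ptr=5 lookahead=) remaining=[) - ( ( id ) ) ) - num $]
Step 10: reduce T->F. Stack=[( ( T] ptr=5 lookahead=) remaining=[) - ( ( id ) ) ) - num $]
Step 11: reduce E->T. Stack=[( ( E] ptr=5 lookahead=) remaining=[) - ( ( id ) ) ) - num $]
Step 12: shift ). Stack=[( ( E )] ptr=6 lookahead=- remaining=[- ( ( id ) ) ) - num $]
Step 13: reduce F->( E ). Stack=[( F] ptr=6 lookahead=- remaining=[- ( ( id ) ) ) - num $]
Step 14: reduce T->F. Stack=[( T] ptr=6 lookahead=- remaining=[- ( ( id ) ) ) - num $]
Step 15: reduce E->T. Stack=[( E] ptr=6 lookahead=- remaining=[- ( ( id ) ) ) - num $]
Step 16: shift -. Stack=[( E -] ptr=7 lookahead=( remaining=[( ( id ) ) ) - num $]
Step 17: shift (. Stack=[( E - (] ptr=8 lookahead=( remaining=[( id ) ) ) - num $]
Step 18: shift (. Stack=[( E - ( (] ptr=9 lookahead=id remaining=[id ) ) ) - num $]
Step 19: shift id. Stack=[( E - ( ( id] ptr=10 lookahead=) remaining=[) ) ) - num $]
Step 20: reduce F->id. Stack=[( E - ( ( F] ptr=10 lookahead=) remaining=[) ) ) - num $]
Step 21: reduce T->F. Stack=[( E - ( ( T] ptr=10 lookahead=) remaining=[) ) ) - num $]
Step 22: reduce E->T. Stack=[( E - ( ( E] ptr=10 lookahead=) remaining=[) ) ) - num $]
Step 23: shift ). Stack=[( E - ( ( E )] ptr=11 lookahead=) remaining=[) ) - num $]
Step 24: reduce F->( E ). Stack=[( E - ( F] ptr=11 lookahead=) remaining=[) ) - num $]
Step 25: reduce T->F. Stack=[( E - ( T] ptr=11 lookahead=) remaining=[) ) - num $]
Step 26: reduce E->T. Stack=[( E - ( E] ptr=11 lookahead=) remaining=[) ) - num $]
Step 27: shift ). Stack=[( E - ( E )] ptr=12 lookahead=) remaining=[) - num $]
Step 28: reduce F->( E ). Stack=[( E - F] ptr=12 lookahead=) remaining=[) - num $]
Step 29: reduce T->F. Stack=[( E - T] ptr=12 lookahead=) remaining=[) - num $]
Step 30: reduce E->E - T. Stack=[( E] ptr=12 lookahead=) remaining=[) - num $]
Step 31: shift ). Stack=[( E )] ptr=13 lookahead=- remaining=[- num $]
Step 32: reduce F->( E ). Stack=[F] ptr=13 lookahead=- remaining=[- num $]
Step 33: reduce T->F. Stack=[T] ptr=13 lookahead=- remaining=[- num $]
Step 34: reduce E->T. Stack=[E] ptr=13 lookahead=- remaining=[- num $]
Step 35: shift -. Stack=[E -] ptr=14 lookahead=num remaining=[num $]
Step 36: shift num. Stack=[E - num] ptr=15 lookahead=$ remaining=[$]
Step 37: reduce F->num. Stack=[E - F] ptr=15 lookahead=$ remaining=[$]
Step 38: reduce T->F. Stack=[E - T] ptr=15 lookahead=$ remaining=[$]
Step 39: reduce E->E - T. Stack=[E] ptr=15 lookahead=$ remaining=[$]
Step 40: accept. Stack=[E] ptr=15 lookahead=$ remaining=[$]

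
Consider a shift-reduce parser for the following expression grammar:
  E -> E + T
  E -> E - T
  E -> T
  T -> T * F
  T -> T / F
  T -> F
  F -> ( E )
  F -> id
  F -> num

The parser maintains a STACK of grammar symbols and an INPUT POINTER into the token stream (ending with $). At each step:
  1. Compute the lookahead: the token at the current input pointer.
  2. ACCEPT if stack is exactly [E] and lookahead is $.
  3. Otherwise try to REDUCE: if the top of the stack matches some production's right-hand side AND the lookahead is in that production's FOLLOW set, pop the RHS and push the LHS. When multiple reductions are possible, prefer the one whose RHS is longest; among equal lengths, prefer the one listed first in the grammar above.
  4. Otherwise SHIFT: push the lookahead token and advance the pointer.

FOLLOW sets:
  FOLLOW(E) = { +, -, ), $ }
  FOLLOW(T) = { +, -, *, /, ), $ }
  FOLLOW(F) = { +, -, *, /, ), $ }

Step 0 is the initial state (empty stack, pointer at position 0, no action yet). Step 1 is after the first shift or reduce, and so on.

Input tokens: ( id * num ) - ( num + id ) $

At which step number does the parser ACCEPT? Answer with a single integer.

Answer: 29

Derivation:
Step 1: shift (. Stack=[(] ptr=1 lookahead=id remaining=[id * num ) - ( num + id ) $]
Step 2: shift id. Stack=[( id] ptr=2 lookahead=* remaining=[* num ) - ( num + id ) $]
Step 3: reduce F->id. Stack=[( F] ptr=2 lookahead=* remaining=[* num ) - ( num + id ) $]
Step 4: reduce T->F. Stack=[( T] ptr=2 lookahead=* remaining=[* num ) - ( num + id ) $]
Step 5: shift *. Stack=[( T *] ptr=3 lookahead=num remaining=[num ) - ( num + id ) $]
Step 6: shift num. Stack=[( T * num] ptr=4 lookahead=) remaining=[) - ( num + id ) $]
Step 7: reduce F->num. Stack=[( T * F] ptr=4 lookahead=) remaining=[) - ( num + id ) $]
Step 8: reduce T->T * F. Stack=[( T] ptr=4 lookahead=) remaining=[) - ( num + id ) $]
Step 9: reduce E->T. Stack=[( E] ptr=4 lookahead=) remaining=[) - ( num + id ) $]
Step 10: shift ). Stack=[( E )] ptr=5 lookahead=- remaining=[- ( num + id ) $]
Step 11: reduce F->( E ). Stack=[F] ptr=5 lookahead=- remaining=[- ( num + id ) $]
Step 12: reduce T->F. Stack=[T] ptr=5 lookahead=- remaining=[- ( num + id ) $]
Step 13: reduce E->T. Stack=[E] ptr=5 lookahead=- remaining=[- ( num + id ) $]
Step 14: shift -. Stack=[E -] ptr=6 lookahead=( remaining=[( num + id ) $]
Step 15: shift (. Stack=[E - (] ptr=7 lookahead=num remaining=[num + id ) $]
Step 16: shift num. Stack=[E - ( num] ptr=8 lookahead=+ remaining=[+ id ) $]
Step 17: reduce F->num. Stack=[E - ( F] ptr=8 lookahead=+ remaining=[+ id ) $]
Step 18: reduce T->F. Stack=[E - ( T] ptr=8 lookahead=+ remaining=[+ id ) $]
Step 19: reduce E->T. Stack=[E - ( E] ptr=8 lookahead=+ remaining=[+ id ) $]
Step 20: shift +. Stack=[E - ( E +] ptr=9 lookahead=id remaining=[id ) $]
Step 21: shift id. Stack=[E - ( E + id] ptr=10 lookahead=) remaining=[) $]
Step 22: reduce F->id. Stack=[E - ( E + F] ptr=10 lookahead=) remaining=[) $]
Step 23: reduce T->F. Stack=[E - ( E + T] ptr=10 lookahead=) remaining=[) $]
Step 24: reduce E->E + T. Stack=[E - ( E] ptr=10 lookahead=) remaining=[) $]
Step 25: shift ). Stack=[E - ( E )] ptr=11 lookahead=$ remaining=[$]
Step 26: reduce F->( E ). Stack=[E - F] ptr=11 lookahead=$ remaining=[$]
Step 27: reduce T->F. Stack=[E - T] ptr=11 lookahead=$ remaining=[$]
Step 28: reduce E->E - T. Stack=[E] ptr=11 lookahead=$ remaining=[$]
Step 29: accept. Stack=[E] ptr=11 lookahead=$ remaining=[$]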